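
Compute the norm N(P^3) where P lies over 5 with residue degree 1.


N(P^a) = p^(a*f)
= 5^(3*1)
= 5^3
= 125

125


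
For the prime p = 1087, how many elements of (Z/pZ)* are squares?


For prime p, the number of non-zero quadratic residues is (p-1)/2.
= (1087-1)/2
= 543

543


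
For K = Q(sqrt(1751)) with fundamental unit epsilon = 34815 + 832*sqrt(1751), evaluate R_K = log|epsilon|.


epsilon = 34815 + 832*sqrt(1751)
= 69630.0000
R = ln(69630.0000)
= 11.1510

11.1510


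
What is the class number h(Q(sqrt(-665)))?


K = Q(sqrt(-665)). d mod 4 = 3, so D = disc(K) = 4d = -2660
h(K) equals the number of primitive reduced positive-definite forms (a, b, c) = a*x^2 + b*x*y + c*y^2 with b^2 - 4ac = D,
where reduced means |b| <= a <= c, with b >= 0 whenever |b| = a or a = c, and primitive means gcd(a, b, c) = 1.
Reduced forces 3a^2 <= |D| = 2660, so 1 <= a <= 29; b must have the parity of D, and c = (b^2 - D)/(4a) must be an integer >= a.
Enumerate a = 1..29, b in [-a, a]:
  a=1: (1, 0, 665)  [1]
  a=2: (2, 2, 333)  [1]
  a=3: (3, -2, 222), (3, 2, 222)  [2]
  a=4: none
  a=5: (5, 0, 133)  [1]
  a=6: (6, -2, 111), (6, 2, 111)  [2]
  a=7: (7, 0, 95)  [1]
  a=8: none
  a=9: (9, -2, 74), (9, 2, 74)  [2]
  a=10: (10, 10, 69)  [1]
  a=11..13: none
  a=14: (14, 14, 51)  [1]
  a=15: (15, -10, 46), (15, 10, 46)  [2]
  a=16: none
  a=17: (17, -14, 42), (17, 14, 42)  [2]
  a=18: (18, -2, 37), (18, 2, 37)  [2]
  a=19: (19, 0, 35)  [1]
  a=20: none
  a=21: (21, -14, 34), (21, 14, 34)  [2]
  a=22: none
  a=23: (23, -10, 30), (23, 10, 30)  [2]
  a=24..26: none
  a=27: (27, 16, 27)  [1]
  a=28..29: none
Total reduced forms: 1 + 1 + 2 + 1 + 2 + 1 + 2 + 1 + 1 + 2 + 2 + 2 + 1 + 2 + 2 + 1 = 24
h = 24

24


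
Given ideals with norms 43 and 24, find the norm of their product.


N(IJ) = N(I) * N(J)
= 43 * 24
= 1032

1032


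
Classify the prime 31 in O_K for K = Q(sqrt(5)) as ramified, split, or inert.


K = Q(sqrt(5)). Since d mod 4 = 1, disc(K) = 5.
Check p | disc: 5 mod 31 = 5.
p does not divide disc. Compute Legendre symbol (d/p):
5^((31-1)/2) mod 31 = 1
(d/p) = 1, so p splits: (p) = P*P' with e=1, f=1, g=2.
Therefore p is split.

split


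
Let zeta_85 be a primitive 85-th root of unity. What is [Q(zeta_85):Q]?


The degree equals Euler's totient phi(85).
85 = 5 * 17
phi(85) = 64

64


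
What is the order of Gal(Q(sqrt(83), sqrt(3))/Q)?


The 2 square roots of distinct primes are multiplicatively independent over Q,
so [K:Q] = 2^2 and Gal(K/Q) is isomorphic to (Z/2Z)^2.
|Gal| = 2^2 = 4

4


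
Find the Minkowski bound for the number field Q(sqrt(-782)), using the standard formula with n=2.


d = -782, d mod 4 = 2, so disc(K) = 4d = -3128; |disc(K)| = 3128
Imaginary quadratic field, so n = 2, s = r2 = 1, r1 = 0
M = (n!/n^n) * (4/pi)^s * sqrt(|disc(K)|) = (2!/2^2) * (4/pi)^1 * sqrt(3128)
= 0.5 * 1.273240 * 55.928526
= 35.6052

35.6052


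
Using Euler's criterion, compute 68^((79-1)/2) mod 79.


p = 79 is prime and the exponent is (p-1)/2 = 39, so by Euler's criterion 68^39 = (68/79) = +1 or -1 mod 79.
Compute by square-and-multiply:
  39 = 32 + 4 + 2 + 1 (binary 100111)
  Repeated squaring mod 79: 68^1 = 68, 68^2 = 42, 68^4 = 26, 68^8 = 44, 68^16 = 40, 68^32 = 20
  68^39 = 68^32 * 68^4 * 68^2 * 68^1 = 20 * 26 * 42 * 68 mod 79
    20 * 26 = 520 = 46 mod 79
    46 * 42 = 1932 = 36 mod 79
    36 * 68 = 2448 = 78 mod 79
  68^39 = 78 mod 79
Result 78 = p - 1 = -1 mod 79: 68 is a quadratic non-residue mod 79. As a residue in [0, p-1] the value is 78.
68^39 mod 79 = 78

78


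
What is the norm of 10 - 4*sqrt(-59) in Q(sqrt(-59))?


N(a + b*sqrt(d)) = a^2 - d*b^2
= (10)^2 - (-59)*(-4)^2
= 100 + 944
= 1044

1044


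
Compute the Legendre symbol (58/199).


p = 199 is prime, so compute (58/199) with the reciprocity algorithm (Jacobi-symbol steps: pull out 2s via (2/n), flip via reciprocity, reduce):
  pull out 2: (2/199) = +1  (since 199 mod 8 = 7)
  reciprocity: (29/199) -> +(199/29)
  reduce: (25/29)
  reciprocity: (25/29) -> +(29/25)
  reduce: (4/25)
  pull out 2: (2/25) = +1  (since 25 mod 8 = 1)
  pull out 2: (2/25) = +1  (since 25 mod 8 = 1)
  (1/25) = 1
Product of signs = 1
(58/199) = 1

1


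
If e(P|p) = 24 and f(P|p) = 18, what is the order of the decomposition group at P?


|D_P| = e * f
= 24 * 18
= 432

432


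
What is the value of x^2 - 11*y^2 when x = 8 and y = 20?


x^2 - d*y^2
= 8^2 - 11*20^2
= 64 - 4400
= -4336

-4336


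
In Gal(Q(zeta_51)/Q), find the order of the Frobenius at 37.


The Frobenius at p in Gal(Q(zeta_n)/Q) = (Z/nZ)* is the class of p, so its order is ord_51(37), the smallest k >= 1 with 37^k = 1 mod 51.
n = 51 = 3 * 17, phi(51) = 32; the order divides phi(n).
Divisors of 32: 1, 2, 4, 8, 16, 32
Repeated squaring mod 51: 37^1 = 37, 37^2 = 43, 37^4 = 13, 37^8 = 16, 37^16 = 1, 37^32 = 1
Test divisors in increasing order:
  k=1: 37^1 = 37 mod 51
  k=2: 37^2 = 43 mod 51
  k=4: 37^4 = 13 mod 51
  k=8: 37^8 = 16 mod 51
  k=16: 37^16 = 1 mod 51  <- first divisor giving 1
Order = 16

16


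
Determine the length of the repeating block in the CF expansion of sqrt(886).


Run the CF algorithm for sqrt(886).
a_0 = floor(sqrt(886)) = 29; set m_0=0, q_0=1.
Recurrence: m' = q*a - m,  q' = (d - m'^2)/q,  a' = floor((a_0 + m')/q').
  step 1: m=29, q=45, a=1
  step 2: m=16, q=14, a=3
  step 3: m=26, q=15, a=3
  step 4: m=19, q=35, a=1
  step 5: m=16, q=18, a=2
  step 6: m=20, q=27, a=1
  step 7: m=7, q=31, a=1
  step 8: m=24, q=10, a=5
  step 9: m=26, q=21, a=2
  step 10: m=16, q=30, a=1
  step 11: m=14, q=23, a=1
  step 12: m=9, q=35, a=1
  step 13: m=26, q=6, a=9
  step 14: m=28, q=17, a=3
  step 15: m=23, q=21, a=2
  step 16: m=19, q=25, a=1
  step 17: m=6, q=34, a=1
  step 18: m=28, q=3, a=19
  step 19: m=29, q=15, a=3
  step 20: m=16, q=42, a=1
  step 21: m=26, q=5, a=11
  step 22: m=29, q=9, a=6
  step 23: m=25, q=29, a=1
  step 24: m=4, q=30, a=1
  step 25: m=26, q=7, a=7
  step 26: m=23, q=51, a=1
  step 27: m=28, q=2, a=28
  step 28: m=28, q=51, a=1
  step 29: m=23, q=7, a=7
  step 30: m=26, q=30, a=1
  step 31: m=4, q=29, a=1
  step 32: m=25, q=9, a=6
  step 33: m=29, q=5, a=11
  step 34: m=26, q=42, a=1
  step 35: m=16, q=15, a=3
  step 36: m=29, q=3, a=19
  step 37: m=28, q=34, a=1
  step 38: m=6, q=25, a=1
  step 39: m=19, q=21, a=2
  step 40: m=23, q=17, a=3
  step 41: m=28, q=6, a=9
  step 42: m=26, q=35, a=1
  step 43: m=9, q=23, a=1
  step 44: m=14, q=30, a=1
  step 45: m=16, q=21, a=2
  step 46: m=26, q=10, a=5
  step 47: m=24, q=31, a=1
  step 48: m=7, q=27, a=1
  step 49: m=20, q=18, a=2
  step 50: m=16, q=35, a=1
  step 51: m=19, q=15, a=3
  step 52: m=26, q=14, a=3
  step 53: m=16, q=45, a=1
  step 54: m=29, q=1, a=58
a_54 = 2*a_0 = 58, so the period closes here.
sqrt(886) = [29; 1, 3, 3, 1, 2, 1, 1, 5, 2, 1, 1, 1, 9, 3, 2, 1, 1, 19, 3, 1, 11, 6, 1, 1, 7, 1, 28, 1, 7, 1, 1, 6, 11, 1, 3, 19, 1, 1, 2, 3, 9, 1, 1, 1, 2, 5, 1, 1, 2, 1, 3, 3, 1, 58]
Period length = 54

54


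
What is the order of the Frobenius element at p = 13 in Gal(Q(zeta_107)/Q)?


The Frobenius at p in Gal(Q(zeta_n)/Q) = (Z/nZ)* is the class of p, so its order is ord_107(13), the smallest k >= 1 with 13^k = 1 mod 107.
n = 107 = 107, phi(107) = 106; the order divides phi(n).
Divisors of 106: 1, 2, 53, 106
Repeated squaring mod 107: 13^1 = 13, 13^2 = 62, 13^4 = 99, 13^8 = 64, 13^16 = 30, 13^32 = 44, 13^64 = 10
Test divisors in increasing order:
  k=1: 13^1 = 13 mod 107
  k=2: 13^2 = 62 mod 107
  k=53: 13^53 = 44 * 30 * 99 * 13 = 1 mod 107  <- first divisor giving 1
Order = 53

53


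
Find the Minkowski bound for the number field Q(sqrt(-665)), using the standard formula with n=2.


d = -665, d mod 4 = 3, so disc(K) = 4d = -2660; |disc(K)| = 2660
Imaginary quadratic field, so n = 2, s = r2 = 1, r1 = 0
M = (n!/n^n) * (4/pi)^s * sqrt(|disc(K)|) = (2!/2^2) * (4/pi)^1 * sqrt(2660)
= 0.5 * 1.273240 * 51.575188
= 32.8338

32.8338


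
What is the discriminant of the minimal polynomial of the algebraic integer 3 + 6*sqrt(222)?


The element 3 + 6*sqrt(222) has minimal polynomial:
x^2 - 6*x - 7983
Discriminant = (-6)^2 - 4*(-7983)
= 36 + 31932
= 31968

31968


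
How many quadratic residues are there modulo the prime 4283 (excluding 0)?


For prime p, the number of non-zero quadratic residues is (p-1)/2.
= (4283-1)/2
= 2141

2141


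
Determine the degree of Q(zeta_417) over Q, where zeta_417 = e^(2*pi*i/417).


The degree equals Euler's totient phi(417).
417 = 3 * 139
phi(417) = 276

276


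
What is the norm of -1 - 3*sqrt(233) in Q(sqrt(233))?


N(a + b*sqrt(d)) = a^2 - d*b^2
= (-1)^2 - (233)*(-3)^2
= 1 - 2097
= -2096

-2096


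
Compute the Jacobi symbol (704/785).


Compute (704/785) via quadratic reciprocity:
  pull out 2: (2/785) = +1  (since 785 mod 8 = 1)
  pull out 2: (2/785) = +1  (since 785 mod 8 = 1)
  pull out 2: (2/785) = +1  (since 785 mod 8 = 1)
  pull out 2: (2/785) = +1  (since 785 mod 8 = 1)
  pull out 2: (2/785) = +1  (since 785 mod 8 = 1)
  pull out 2: (2/785) = +1  (since 785 mod 8 = 1)
  reciprocity: (11/785) -> +(785/11)
  reduce: (4/11)
  pull out 2: (2/11) = -1  (since 11 mod 8 = 3)
  pull out 2: (2/11) = -1  (since 11 mod 8 = 3)
  (1/11) = 1
Product of signs = 1

1


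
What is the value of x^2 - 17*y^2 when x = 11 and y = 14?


x^2 - d*y^2
= 11^2 - 17*14^2
= 121 - 3332
= -3211

-3211


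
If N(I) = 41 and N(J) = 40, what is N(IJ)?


N(IJ) = N(I) * N(J)
= 41 * 40
= 1640

1640


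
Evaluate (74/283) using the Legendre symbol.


p = 283 is prime, so compute (74/283) with the reciprocity algorithm (Jacobi-symbol steps: pull out 2s via (2/n), flip via reciprocity, reduce):
  pull out 2: (2/283) = -1  (since 283 mod 8 = 3)
  reciprocity: (37/283) -> +(283/37)
  reduce: (24/37)
  pull out 2: (2/37) = -1  (since 37 mod 8 = 5)
  pull out 2: (2/37) = -1  (since 37 mod 8 = 5)
  pull out 2: (2/37) = -1  (since 37 mod 8 = 5)
  reciprocity: (3/37) -> +(37/3)
  reduce: (1/3)
  (1/3) = 1
Product of signs = 1
(74/283) = 1

1


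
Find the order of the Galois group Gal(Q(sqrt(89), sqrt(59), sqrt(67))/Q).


The 3 square roots of distinct primes are multiplicatively independent over Q,
so [K:Q] = 2^3 and Gal(K/Q) is isomorphic to (Z/2Z)^3.
|Gal| = 2^3 = 8

8


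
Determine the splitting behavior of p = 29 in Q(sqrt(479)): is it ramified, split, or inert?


K = Q(sqrt(479)). Since d mod 4 = 3, disc(K) = 1916.
Check p | disc: 1916 mod 29 = 2.
p does not divide disc. Compute Legendre symbol (d/p):
15^((29-1)/2) mod 29 = -1
(d/p) = -1, so p is inert: (p) stays prime with e=1, f=2, g=1.
Therefore p is inert.

inert


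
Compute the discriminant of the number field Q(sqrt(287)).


For K = Q(sqrt(d)) with d squarefree: disc(K) = d if d = 1 mod 4, and disc(K) = 4d if d = 2 or 3 mod 4.
Here d = 287, and d mod 4 = 3.
d = 3 mod 4, not 1 (O_K = Z[sqrt(d)]), so disc(K) = 4d = 4 * (287) = 1148

1148


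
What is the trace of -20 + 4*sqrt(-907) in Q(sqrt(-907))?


Tr(a + b*sqrt(d)) = (a + b*sqrt(d)) + (a - b*sqrt(d)) = 2a
= 2 * (-20)
= -40

-40


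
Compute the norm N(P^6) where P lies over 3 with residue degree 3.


N(P^a) = p^(a*f)
= 3^(6*3)
= 3^18
= 387420489

387420489


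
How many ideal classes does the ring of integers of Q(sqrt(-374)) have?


K = Q(sqrt(-374)). d mod 4 = 2, so D = disc(K) = 4d = -1496
h(K) equals the number of primitive reduced positive-definite forms (a, b, c) = a*x^2 + b*x*y + c*y^2 with b^2 - 4ac = D,
where reduced means |b| <= a <= c, with b >= 0 whenever |b| = a or a = c, and primitive means gcd(a, b, c) = 1.
Reduced forces 3a^2 <= |D| = 1496, so 1 <= a <= 22; b must have the parity of D, and c = (b^2 - D)/(4a) must be an integer >= a.
Enumerate a = 1..22, b in [-a, a]:
  a=1: (1, 0, 374)  [1]
  a=2: (2, 0, 187)  [1]
  a=3: (3, -2, 125), (3, 2, 125)  [2]
  a=4: none
  a=5: (5, -2, 75), (5, 2, 75)  [2]
  a=6: (6, -4, 63), (6, 4, 63)  [2]
  a=7: (7, -4, 54), (7, 4, 54)  [2]
  a=8: none
  a=9: (9, -4, 42), (9, 4, 42)  [2]
  a=10: (10, -8, 39), (10, 8, 39)  [2]
  a=11: (11, 0, 34)  [1]
  a=12: none
  a=13: (13, -8, 30), (13, 8, 30)  [2]
  a=14: (14, -4, 27), (14, 4, 27)  [2]
  a=15: (15, -8, 26), (15, -2, 25), (15, 2, 25), (15, 8, 26)  [4]
  a=16: none
  a=17: (17, 0, 22)  [1]
  a=18: (18, -4, 21), (18, 4, 21)  [2]
  a=19: (19, -10, 21), (19, 10, 21)  [2]
  a=20..22: none
Total reduced forms: 1 + 1 + 2 + 2 + 2 + 2 + 2 + 2 + 1 + 2 + 2 + 4 + 1 + 2 + 2 = 28
h = 28

28


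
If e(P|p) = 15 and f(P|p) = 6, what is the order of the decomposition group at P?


|D_P| = e * f
= 15 * 6
= 90

90


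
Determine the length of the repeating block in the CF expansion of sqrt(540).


Run the CF algorithm for sqrt(540).
a_0 = floor(sqrt(540)) = 23; set m_0=0, q_0=1.
Recurrence: m' = q*a - m,  q' = (d - m'^2)/q,  a' = floor((a_0 + m')/q').
  step 1: m=23, q=11, a=4
  step 2: m=21, q=9, a=4
  step 3: m=15, q=35, a=1
  step 4: m=20, q=4, a=10
  step 5: m=20, q=35, a=1
  step 6: m=15, q=9, a=4
  step 7: m=21, q=11, a=4
  step 8: m=23, q=1, a=46
a_8 = 2*a_0 = 46, so the period closes here.
sqrt(540) = [23; 4, 4, 1, 10, 1, 4, 4, 46]
Period length = 8

8


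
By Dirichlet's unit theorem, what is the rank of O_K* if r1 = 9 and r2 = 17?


By Dirichlet's unit theorem:
rank = r1 + r2 - 1
= 9 + 17 - 1
= 25

25


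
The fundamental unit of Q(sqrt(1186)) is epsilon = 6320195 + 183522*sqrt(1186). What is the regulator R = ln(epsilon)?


epsilon = 6320195 + 183522*sqrt(1186)
= 1.2640e+07
R = ln(1.2640e+07)
= 16.3524

16.3524


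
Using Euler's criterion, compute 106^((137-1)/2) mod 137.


p = 137 is prime and the exponent is (p-1)/2 = 68, so by Euler's criterion 106^68 = (106/137) = +1 or -1 mod 137.
Compute by square-and-multiply:
  68 = 64 + 4 (binary 1000100)
  Repeated squaring mod 137: 106^1 = 106, 106^2 = 2, 106^4 = 4, 106^8 = 16, 106^16 = 119, 106^32 = 50, 106^64 = 34
  106^68 = 106^64 * 106^4 = 34 * 4 mod 137
    34 * 4 = 136 = 136 mod 137
  106^68 = 136 mod 137
Result 136 = p - 1 = -1 mod 137: 106 is a quadratic non-residue mod 137. As a residue in [0, p-1] the value is 136.
106^68 mod 137 = 136

136


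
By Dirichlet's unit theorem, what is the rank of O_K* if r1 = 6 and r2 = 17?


By Dirichlet's unit theorem:
rank = r1 + r2 - 1
= 6 + 17 - 1
= 22

22


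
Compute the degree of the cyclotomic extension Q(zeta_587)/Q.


The degree equals Euler's totient phi(587).
587 = 587
phi(587) = 586

586


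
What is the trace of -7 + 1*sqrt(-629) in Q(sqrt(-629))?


Tr(a + b*sqrt(d)) = (a + b*sqrt(d)) + (a - b*sqrt(d)) = 2a
= 2 * (-7)
= -14

-14


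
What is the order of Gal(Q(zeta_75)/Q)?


|Gal(Q(zeta_75)/Q)| = phi(75)
= 40

40


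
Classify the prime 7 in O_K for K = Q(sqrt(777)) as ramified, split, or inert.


K = Q(sqrt(777)). Since d mod 4 = 1, disc(K) = 777.
Check p | disc: 777 mod 7 = 0.
p divides disc, so p ramifies: (p) = P^2 with e=2, f=1, g=1.
Therefore p is ramified.

ramified


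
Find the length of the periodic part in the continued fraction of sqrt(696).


Run the CF algorithm for sqrt(696).
a_0 = floor(sqrt(696)) = 26; set m_0=0, q_0=1.
Recurrence: m' = q*a - m,  q' = (d - m'^2)/q,  a' = floor((a_0 + m')/q').
  step 1: m=26, q=20, a=2
  step 2: m=14, q=25, a=1
  step 3: m=11, q=23, a=1
  step 4: m=12, q=24, a=1
  step 5: m=12, q=23, a=1
  step 6: m=11, q=25, a=1
  step 7: m=14, q=20, a=2
  step 8: m=26, q=1, a=52
a_8 = 2*a_0 = 52, so the period closes here.
sqrt(696) = [26; 2, 1, 1, 1, 1, 1, 2, 52]
Period length = 8

8


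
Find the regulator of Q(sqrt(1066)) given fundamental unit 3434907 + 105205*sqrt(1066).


epsilon = 3434907 + 105205*sqrt(1066)
= 6.8698e+06
R = ln(6.8698e+06)
= 15.7426

15.7426


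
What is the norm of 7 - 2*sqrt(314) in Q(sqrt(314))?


N(a + b*sqrt(d)) = a^2 - d*b^2
= (7)^2 - (314)*(-2)^2
= 49 - 1256
= -1207

-1207


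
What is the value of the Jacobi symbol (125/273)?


Compute (125/273) via quadratic reciprocity:
  reciprocity: (125/273) -> +(273/125)
  reduce: (23/125)
  reciprocity: (23/125) -> +(125/23)
  reduce: (10/23)
  pull out 2: (2/23) = +1  (since 23 mod 8 = 7)
  reciprocity: (5/23) -> +(23/5)
  reduce: (3/5)
  reciprocity: (3/5) -> +(5/3)
  reduce: (2/3)
  pull out 2: (2/3) = -1  (since 3 mod 8 = 3)
  (1/3) = 1
Product of signs = -1

-1


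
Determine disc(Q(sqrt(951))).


For K = Q(sqrt(d)) with d squarefree: disc(K) = d if d = 1 mod 4, and disc(K) = 4d if d = 2 or 3 mod 4.
Here d = 951, and d mod 4 = 3.
d = 3 mod 4, not 1 (O_K = Z[sqrt(d)]), so disc(K) = 4d = 4 * (951) = 3804

3804


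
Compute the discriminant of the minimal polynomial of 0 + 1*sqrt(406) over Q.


The element 0 + 1*sqrt(406) has minimal polynomial:
x^2 + 0*x - 406
Discriminant = (0)^2 - 4*(-406)
= 0 + 1624
= 1624

1624


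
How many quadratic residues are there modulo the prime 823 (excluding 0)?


For prime p, the number of non-zero quadratic residues is (p-1)/2.
= (823-1)/2
= 411

411


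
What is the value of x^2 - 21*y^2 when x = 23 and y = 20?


x^2 - d*y^2
= 23^2 - 21*20^2
= 529 - 8400
= -7871

-7871


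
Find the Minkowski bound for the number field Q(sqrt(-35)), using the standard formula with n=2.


d = -35, d mod 4 = 1, so disc(K) = d = -35; |disc(K)| = 35
Imaginary quadratic field, so n = 2, s = r2 = 1, r1 = 0
M = (n!/n^n) * (4/pi)^s * sqrt(|disc(K)|) = (2!/2^2) * (4/pi)^1 * sqrt(35)
= 0.5 * 1.273240 * 5.916080
= 3.7663

3.7663


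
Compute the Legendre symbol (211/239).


p = 239 is prime, so compute (211/239) with the reciprocity algorithm (Jacobi-symbol steps: pull out 2s via (2/n), flip via reciprocity, reduce):
  reciprocity: (211/239) -> -(239/211)
  reduce: (28/211)
  pull out 2: (2/211) = -1  (since 211 mod 8 = 3)
  pull out 2: (2/211) = -1  (since 211 mod 8 = 3)
  reciprocity: (7/211) -> -(211/7)
  reduce: (1/7)
  (1/7) = 1
Product of signs = 1
(211/239) = 1

1


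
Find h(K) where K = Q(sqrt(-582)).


K = Q(sqrt(-582)). d mod 4 = 2, so D = disc(K) = 4d = -2328
h(K) equals the number of primitive reduced positive-definite forms (a, b, c) = a*x^2 + b*x*y + c*y^2 with b^2 - 4ac = D,
where reduced means |b| <= a <= c, with b >= 0 whenever |b| = a or a = c, and primitive means gcd(a, b, c) = 1.
Reduced forces 3a^2 <= |D| = 2328, so 1 <= a <= 27; b must have the parity of D, and c = (b^2 - D)/(4a) must be an integer >= a.
Enumerate a = 1..27, b in [-a, a]:
  a=1: (1, 0, 582)  [1]
  a=2: (2, 0, 291)  [1]
  a=3: (3, 0, 194)  [1]
  a=4..5: none
  a=6: (6, 0, 97)  [1]
  a=7..10: none
  a=11: (11, -2, 53), (11, 2, 53)  [2]
  a=12: none
  a=13: (13, -8, 46), (13, 8, 46)  [2]
  a=14..16: none
  a=17: (17, -16, 38), (17, 16, 38)  [2]
  a=18: none
  a=19: (19, -16, 34), (19, 16, 34)  [2]
  a=20..21: none
  a=22: (22, -20, 31), (22, 20, 31)  [2]
  a=23: (23, -8, 26), (23, 8, 26)  [2]
  a=24..27: none
Total reduced forms: 1 + 1 + 1 + 1 + 2 + 2 + 2 + 2 + 2 + 2 = 16
h = 16

16


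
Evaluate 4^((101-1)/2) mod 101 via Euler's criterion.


p = 101 is prime and the exponent is (p-1)/2 = 50, so by Euler's criterion 4^50 = (4/101) = +1 or -1 mod 101.
Compute by square-and-multiply:
  50 = 32 + 16 + 2 (binary 110010)
  Repeated squaring mod 101: 4^1 = 4, 4^2 = 16, 4^4 = 54, 4^8 = 88, 4^16 = 68, 4^32 = 79
  4^50 = 4^32 * 4^16 * 4^2 = 79 * 68 * 16 mod 101
    79 * 68 = 5372 = 19 mod 101
    19 * 16 = 304 = 1 mod 101
  4^50 = 1 mod 101
Result 1: 4 is a quadratic residue mod 101.
4^50 mod 101 = 1

1


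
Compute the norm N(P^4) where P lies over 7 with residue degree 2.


N(P^a) = p^(a*f)
= 7^(4*2)
= 7^8
= 5764801

5764801


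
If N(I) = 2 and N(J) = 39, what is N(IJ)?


N(IJ) = N(I) * N(J)
= 2 * 39
= 78

78


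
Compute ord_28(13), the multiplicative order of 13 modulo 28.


We want ord_28(13), the smallest k >= 1 with 13^k = 1 mod 28.
n = 28 = 2^2 * 7, phi(28) = 12; the order divides phi(n).
Divisors of 12: 1, 2, 3, 4, 6, 12
Repeated squaring mod 28: 13^1 = 13, 13^2 = 1, 13^4 = 1, 13^8 = 1
Test divisors in increasing order:
  k=1: 13^1 = 13 mod 28
  k=2: 13^2 = 1 mod 28  <- first divisor giving 1
Order = 2

2


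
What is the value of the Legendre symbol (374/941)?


p = 941 is prime, so compute (374/941) with the reciprocity algorithm (Jacobi-symbol steps: pull out 2s via (2/n), flip via reciprocity, reduce):
  pull out 2: (2/941) = -1  (since 941 mod 8 = 5)
  reciprocity: (187/941) -> +(941/187)
  reduce: (6/187)
  pull out 2: (2/187) = -1  (since 187 mod 8 = 3)
  reciprocity: (3/187) -> -(187/3)
  reduce: (1/3)
  (1/3) = 1
Product of signs = -1
(374/941) = -1

-1


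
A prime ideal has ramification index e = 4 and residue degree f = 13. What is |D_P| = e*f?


|D_P| = e * f
= 4 * 13
= 52

52


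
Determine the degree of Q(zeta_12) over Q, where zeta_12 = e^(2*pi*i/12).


The degree equals Euler's totient phi(12).
12 = 2^2 * 3
phi(12) = 4

4


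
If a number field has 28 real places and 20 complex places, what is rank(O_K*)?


By Dirichlet's unit theorem:
rank = r1 + r2 - 1
= 28 + 20 - 1
= 47

47


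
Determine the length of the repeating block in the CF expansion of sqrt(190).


Run the CF algorithm for sqrt(190).
a_0 = floor(sqrt(190)) = 13; set m_0=0, q_0=1.
Recurrence: m' = q*a - m,  q' = (d - m'^2)/q,  a' = floor((a_0 + m')/q').
  step 1: m=13, q=21, a=1
  step 2: m=8, q=6, a=3
  step 3: m=10, q=15, a=1
  step 4: m=5, q=11, a=1
  step 5: m=6, q=14, a=1
  step 6: m=8, q=9, a=2
  step 7: m=10, q=10, a=2
  step 8: m=10, q=9, a=2
  step 9: m=8, q=14, a=1
  step 10: m=6, q=11, a=1
  step 11: m=5, q=15, a=1
  step 12: m=10, q=6, a=3
  step 13: m=8, q=21, a=1
  step 14: m=13, q=1, a=26
a_14 = 2*a_0 = 26, so the period closes here.
sqrt(190) = [13; 1, 3, 1, 1, 1, 2, 2, 2, 1, 1, 1, 3, 1, 26]
Period length = 14

14


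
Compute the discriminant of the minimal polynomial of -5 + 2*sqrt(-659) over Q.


The element -5 + 2*sqrt(-659) has minimal polynomial:
x^2 + 10*x + 2661
Discriminant = (10)^2 - 4*(2661)
= 100 - 10644
= -10544

-10544


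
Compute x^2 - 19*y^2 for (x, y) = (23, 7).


x^2 - d*y^2
= 23^2 - 19*7^2
= 529 - 931
= -402

-402


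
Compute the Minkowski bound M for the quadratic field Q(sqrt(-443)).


d = -443, d mod 4 = 1, so disc(K) = d = -443; |disc(K)| = 443
Imaginary quadratic field, so n = 2, s = r2 = 1, r1 = 0
M = (n!/n^n) * (4/pi)^s * sqrt(|disc(K)|) = (2!/2^2) * (4/pi)^1 * sqrt(443)
= 0.5 * 1.273240 * 21.047565
= 13.3993

13.3993


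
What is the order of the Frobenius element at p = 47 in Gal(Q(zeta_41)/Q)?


The Frobenius at p in Gal(Q(zeta_n)/Q) = (Z/nZ)* is the class of p, so its order is ord_41(47), the smallest k >= 1 with 47^k = 1 mod 41.
n = 41 = 41, phi(41) = 40; the order divides phi(n).
Divisors of 40: 1, 2, 4, 5, 8, 10, 20, 40
Repeated squaring mod 41: 47^1 = 6, 47^2 = 36, 47^4 = 25, 47^8 = 10, 47^16 = 18, 47^32 = 37
Test divisors in increasing order:
  k=1: 47^1 = 6 mod 41
  k=2: 47^2 = 36 mod 41
  k=4: 47^4 = 25 mod 41
  k=5: 47^5 = 25 * 6 = 27 mod 41
  k=8: 47^8 = 10 mod 41
  k=10: 47^10 = 10 * 36 = 32 mod 41
  k=20: 47^20 = 18 * 25 = 40 mod 41
  k=40: 47^40 = 37 * 10 = 1 mod 41  <- first divisor giving 1
Order = 40

40


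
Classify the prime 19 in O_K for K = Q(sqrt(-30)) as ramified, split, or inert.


K = Q(sqrt(-30)). Since d mod 4 = 2, disc(K) = -120.
Check p | disc: -120 mod 19 = 13.
p does not divide disc. Compute Legendre symbol (d/p):
8^((19-1)/2) mod 19 = -1
(d/p) = -1, so p is inert: (p) stays prime with e=1, f=2, g=1.
Therefore p is inert.

inert


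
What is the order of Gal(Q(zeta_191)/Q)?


|Gal(Q(zeta_191)/Q)| = phi(191)
= 190

190


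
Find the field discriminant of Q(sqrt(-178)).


For K = Q(sqrt(d)) with d squarefree: disc(K) = d if d = 1 mod 4, and disc(K) = 4d if d = 2 or 3 mod 4.
Here d = -178, and d mod 4 = 2.
d = 2 mod 4, not 1 (O_K = Z[sqrt(d)]), so disc(K) = 4d = 4 * (-178) = -712

-712


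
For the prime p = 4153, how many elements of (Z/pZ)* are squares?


For prime p, the number of non-zero quadratic residues is (p-1)/2.
= (4153-1)/2
= 2076

2076


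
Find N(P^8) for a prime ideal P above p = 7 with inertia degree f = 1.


N(P^a) = p^(a*f)
= 7^(8*1)
= 7^8
= 5764801

5764801


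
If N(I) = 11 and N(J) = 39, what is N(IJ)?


N(IJ) = N(I) * N(J)
= 11 * 39
= 429

429


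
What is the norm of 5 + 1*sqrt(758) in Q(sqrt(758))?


N(a + b*sqrt(d)) = a^2 - d*b^2
= (5)^2 - (758)*(1)^2
= 25 - 758
= -733

-733


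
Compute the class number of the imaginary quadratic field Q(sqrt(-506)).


K = Q(sqrt(-506)). d mod 4 = 2, so D = disc(K) = 4d = -2024
h(K) equals the number of primitive reduced positive-definite forms (a, b, c) = a*x^2 + b*x*y + c*y^2 with b^2 - 4ac = D,
where reduced means |b| <= a <= c, with b >= 0 whenever |b| = a or a = c, and primitive means gcd(a, b, c) = 1.
Reduced forces 3a^2 <= |D| = 2024, so 1 <= a <= 25; b must have the parity of D, and c = (b^2 - D)/(4a) must be an integer >= a.
Enumerate a = 1..25, b in [-a, a]:
  a=1: (1, 0, 506)  [1]
  a=2: (2, 0, 253)  [1]
  a=3: (3, -2, 169), (3, 2, 169)  [2]
  a=4: none
  a=5: (5, -4, 102), (5, 4, 102)  [2]
  a=6: (6, -4, 85), (6, 4, 85)  [2]
  a=7..8: none
  a=9: (9, -8, 58), (9, 8, 58)  [2]
  a=10: (10, -4, 51), (10, 4, 51)  [2]
  a=11: (11, 0, 46)  [1]
  a=12: none
  a=13: (13, -2, 39), (13, 2, 39)  [2]
  a=14: none
  a=15: (15, -14, 37), (15, -4, 34), (15, 4, 34), (15, 14, 37)  [4]
  a=16: none
  a=17: (17, -4, 30), (17, 4, 30)  [2]
  a=18: (18, -8, 29), (18, 8, 29)  [2]
  a=19: (19, -16, 30), (19, 16, 30)  [2]
  a=20..21: none
  a=22: (22, 0, 23)  [1]
  a=23..24: none
  a=25: (25, -24, 26), (25, 24, 26)  [2]
Total reduced forms: 1 + 1 + 2 + 2 + 2 + 2 + 2 + 1 + 2 + 4 + 2 + 2 + 2 + 1 + 2 = 28
h = 28

28


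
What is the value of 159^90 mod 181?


p = 181 is prime and the exponent is (p-1)/2 = 90, so by Euler's criterion 159^90 = (159/181) = +1 or -1 mod 181.
Compute by square-and-multiply:
  90 = 64 + 16 + 8 + 2 (binary 1011010)
  Repeated squaring mod 181: 159^1 = 159, 159^2 = 122, 159^4 = 42, 159^8 = 135, 159^16 = 125, 159^32 = 59, 159^64 = 42
  159^90 = 159^64 * 159^16 * 159^8 * 159^2 = 42 * 125 * 135 * 122 mod 181
    42 * 125 = 5250 = 1 mod 181
    1 * 135 = 135 = 135 mod 181
    135 * 122 = 16470 = 180 mod 181
  159^90 = 180 mod 181
Result 180 = p - 1 = -1 mod 181: 159 is a quadratic non-residue mod 181. As a residue in [0, p-1] the value is 180.
159^90 mod 181 = 180

180


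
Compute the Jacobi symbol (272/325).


Compute (272/325) via quadratic reciprocity:
  pull out 2: (2/325) = -1  (since 325 mod 8 = 5)
  pull out 2: (2/325) = -1  (since 325 mod 8 = 5)
  pull out 2: (2/325) = -1  (since 325 mod 8 = 5)
  pull out 2: (2/325) = -1  (since 325 mod 8 = 5)
  reciprocity: (17/325) -> +(325/17)
  reduce: (2/17)
  pull out 2: (2/17) = +1  (since 17 mod 8 = 1)
  (1/17) = 1
Product of signs = 1

1


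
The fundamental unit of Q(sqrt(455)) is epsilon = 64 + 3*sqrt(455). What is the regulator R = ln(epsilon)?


epsilon = 64 + 3*sqrt(455)
= 127.9922
R = ln(127.9922)
= 4.8520

4.8520


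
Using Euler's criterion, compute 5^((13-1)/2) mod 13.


p = 13 is prime and the exponent is (p-1)/2 = 6, so by Euler's criterion 5^6 = (5/13) = +1 or -1 mod 13.
Compute by square-and-multiply:
  6 = 4 + 2 (binary 110)
  Repeated squaring mod 13: 5^1 = 5, 5^2 = 12, 5^4 = 1
  5^6 = 5^4 * 5^2 = 1 * 12 mod 13
    1 * 12 = 12 = 12 mod 13
  5^6 = 12 mod 13
Result 12 = p - 1 = -1 mod 13: 5 is a quadratic non-residue mod 13. As a residue in [0, p-1] the value is 12.
5^6 mod 13 = 12

12


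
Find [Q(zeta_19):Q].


The degree equals Euler's totient phi(19).
19 = 19
phi(19) = 18

18


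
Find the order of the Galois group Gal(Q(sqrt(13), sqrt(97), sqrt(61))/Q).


The 3 square roots of distinct primes are multiplicatively independent over Q,
so [K:Q] = 2^3 and Gal(K/Q) is isomorphic to (Z/2Z)^3.
|Gal| = 2^3 = 8

8


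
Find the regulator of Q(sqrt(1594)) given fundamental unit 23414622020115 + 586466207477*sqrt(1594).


epsilon = 23414622020115 + 586466207477*sqrt(1594)
= 4.6829e+13
R = ln(4.6829e+13)
= 31.4775

31.4775


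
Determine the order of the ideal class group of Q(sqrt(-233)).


K = Q(sqrt(-233)). d mod 4 = 3, so D = disc(K) = 4d = -932
h(K) equals the number of primitive reduced positive-definite forms (a, b, c) = a*x^2 + b*x*y + c*y^2 with b^2 - 4ac = D,
where reduced means |b| <= a <= c, with b >= 0 whenever |b| = a or a = c, and primitive means gcd(a, b, c) = 1.
Reduced forces 3a^2 <= |D| = 932, so 1 <= a <= 17; b must have the parity of D, and c = (b^2 - D)/(4a) must be an integer >= a.
Enumerate a = 1..17, b in [-a, a]:
  a=1: (1, 0, 233)  [1]
  a=2: (2, 2, 117)  [1]
  a=3: (3, -2, 78), (3, 2, 78)  [2]
  a=4..5: none
  a=6: (6, -2, 39), (6, 2, 39)  [2]
  a=7..8: none
  a=9: (9, -2, 26), (9, 2, 26)  [2]
  a=10: none
  a=11: (11, -6, 22), (11, 6, 22)  [2]
  a=12: none
  a=13: (13, -2, 18), (13, 2, 18)  [2]
  a=14..17: none
Total reduced forms: 1 + 1 + 2 + 2 + 2 + 2 + 2 = 12
h = 12

12


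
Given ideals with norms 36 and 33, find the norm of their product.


N(IJ) = N(I) * N(J)
= 36 * 33
= 1188

1188


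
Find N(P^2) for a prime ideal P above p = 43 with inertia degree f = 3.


N(P^a) = p^(a*f)
= 43^(2*3)
= 43^6
= 6321363049

6321363049


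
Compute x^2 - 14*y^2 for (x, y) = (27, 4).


x^2 - d*y^2
= 27^2 - 14*4^2
= 729 - 224
= 505

505


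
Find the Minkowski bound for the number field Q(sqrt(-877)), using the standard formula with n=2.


d = -877, d mod 4 = 3, so disc(K) = 4d = -3508; |disc(K)| = 3508
Imaginary quadratic field, so n = 2, s = r2 = 1, r1 = 0
M = (n!/n^n) * (4/pi)^s * sqrt(|disc(K)|) = (2!/2^2) * (4/pi)^1 * sqrt(3508)
= 0.5 * 1.273240 * 59.228372
= 37.7060

37.7060


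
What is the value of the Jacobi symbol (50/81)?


Compute (50/81) via quadratic reciprocity:
  pull out 2: (2/81) = +1  (since 81 mod 8 = 1)
  reciprocity: (25/81) -> +(81/25)
  reduce: (6/25)
  pull out 2: (2/25) = +1  (since 25 mod 8 = 1)
  reciprocity: (3/25) -> +(25/3)
  reduce: (1/3)
  (1/3) = 1
Product of signs = 1

1


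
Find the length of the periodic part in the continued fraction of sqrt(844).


Run the CF algorithm for sqrt(844).
a_0 = floor(sqrt(844)) = 29; set m_0=0, q_0=1.
Recurrence: m' = q*a - m,  q' = (d - m'^2)/q,  a' = floor((a_0 + m')/q').
  step 1: m=29, q=3, a=19
  step 2: m=28, q=20, a=2
  step 3: m=12, q=35, a=1
  step 4: m=23, q=9, a=5
  step 5: m=22, q=40, a=1
  step 6: m=18, q=13, a=3
  step 7: m=21, q=31, a=1
  step 8: m=10, q=24, a=1
  step 9: m=14, q=27, a=1
  step 10: m=13, q=25, a=1
  step 11: m=12, q=28, a=1
  step 12: m=16, q=21, a=2
  step 13: m=26, q=8, a=6
  step 14: m=22, q=45, a=1
  step 15: m=23, q=7, a=7
  step 16: m=26, q=24, a=2
  step 17: m=22, q=15, a=3
  step 18: m=23, q=21, a=2
  step 19: m=19, q=23, a=2
  step 20: m=27, q=5, a=11
  step 21: m=28, q=12, a=4
  step 22: m=20, q=37, a=1
  step 23: m=17, q=15, a=3
  step 24: m=28, q=4, a=14
  step 25: m=28, q=15, a=3
  step 26: m=17, q=37, a=1
  step 27: m=20, q=12, a=4
  step 28: m=28, q=5, a=11
  step 29: m=27, q=23, a=2
  step 30: m=19, q=21, a=2
  step 31: m=23, q=15, a=3
  step 32: m=22, q=24, a=2
  step 33: m=26, q=7, a=7
  step 34: m=23, q=45, a=1
  step 35: m=22, q=8, a=6
  step 36: m=26, q=21, a=2
  step 37: m=16, q=28, a=1
  step 38: m=12, q=25, a=1
  step 39: m=13, q=27, a=1
  step 40: m=14, q=24, a=1
  step 41: m=10, q=31, a=1
  step 42: m=21, q=13, a=3
  step 43: m=18, q=40, a=1
  step 44: m=22, q=9, a=5
  step 45: m=23, q=35, a=1
  step 46: m=12, q=20, a=2
  step 47: m=28, q=3, a=19
  step 48: m=29, q=1, a=58
a_48 = 2*a_0 = 58, so the period closes here.
sqrt(844) = [29; 19, 2, 1, 5, 1, 3, 1, 1, 1, 1, 1, 2, 6, 1, 7, 2, 3, 2, 2, 11, 4, 1, 3, 14, 3, 1, 4, 11, 2, 2, 3, 2, 7, 1, 6, 2, 1, 1, 1, 1, 1, 3, 1, 5, 1, 2, 19, 58]
Period length = 48

48


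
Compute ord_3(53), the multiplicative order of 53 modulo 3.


We want ord_3(53), the smallest k >= 1 with 53^k = 1 mod 3.
n = 3 = 3, phi(3) = 2; the order divides phi(n).
Divisors of 2: 1, 2
Repeated squaring mod 3: 53^1 = 2, 53^2 = 1
Test divisors in increasing order:
  k=1: 53^1 = 2 mod 3
  k=2: 53^2 = 1 mod 3  <- first divisor giving 1
Order = 2

2


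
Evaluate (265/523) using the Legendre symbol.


p = 523 is prime, so compute (265/523) with the reciprocity algorithm (Jacobi-symbol steps: pull out 2s via (2/n), flip via reciprocity, reduce):
  reciprocity: (265/523) -> +(523/265)
  reduce: (258/265)
  pull out 2: (2/265) = +1  (since 265 mod 8 = 1)
  reciprocity: (129/265) -> +(265/129)
  reduce: (7/129)
  reciprocity: (7/129) -> +(129/7)
  reduce: (3/7)
  reciprocity: (3/7) -> -(7/3)
  reduce: (1/3)
  (1/3) = 1
Product of signs = -1
(265/523) = -1

-1


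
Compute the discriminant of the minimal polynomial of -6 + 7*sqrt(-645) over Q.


The element -6 + 7*sqrt(-645) has minimal polynomial:
x^2 + 12*x + 31641
Discriminant = (12)^2 - 4*(31641)
= 144 - 126564
= -126420

-126420


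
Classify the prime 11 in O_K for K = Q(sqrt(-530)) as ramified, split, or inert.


K = Q(sqrt(-530)). Since d mod 4 = 2, disc(K) = -2120.
Check p | disc: -2120 mod 11 = 3.
p does not divide disc. Compute Legendre symbol (d/p):
9^((11-1)/2) mod 11 = 1
(d/p) = 1, so p splits: (p) = P*P' with e=1, f=1, g=2.
Therefore p is split.

split


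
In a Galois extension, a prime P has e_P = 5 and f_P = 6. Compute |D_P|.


|D_P| = e * f
= 5 * 6
= 30

30


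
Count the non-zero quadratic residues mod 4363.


For prime p, the number of non-zero quadratic residues is (p-1)/2.
= (4363-1)/2
= 2181

2181


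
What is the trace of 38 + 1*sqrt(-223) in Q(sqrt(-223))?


Tr(a + b*sqrt(d)) = (a + b*sqrt(d)) + (a - b*sqrt(d)) = 2a
= 2 * (38)
= 76

76


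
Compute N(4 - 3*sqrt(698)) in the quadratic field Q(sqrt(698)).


N(a + b*sqrt(d)) = a^2 - d*b^2
= (4)^2 - (698)*(-3)^2
= 16 - 6282
= -6266

-6266


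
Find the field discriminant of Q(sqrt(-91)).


For K = Q(sqrt(d)) with d squarefree: disc(K) = d if d = 1 mod 4, and disc(K) = 4d if d = 2 or 3 mod 4.
Here d = -91, and d mod 4 = 1.
d = 1 mod 4 (O_K = Z[(1+sqrt(d))/2]), so disc(K) = d = -91

-91


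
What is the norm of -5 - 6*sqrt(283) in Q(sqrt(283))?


N(a + b*sqrt(d)) = a^2 - d*b^2
= (-5)^2 - (283)*(-6)^2
= 25 - 10188
= -10163

-10163


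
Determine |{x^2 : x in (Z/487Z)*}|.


For prime p, the number of non-zero quadratic residues is (p-1)/2.
= (487-1)/2
= 243

243


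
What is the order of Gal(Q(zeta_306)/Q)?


|Gal(Q(zeta_306)/Q)| = phi(306)
= 96

96


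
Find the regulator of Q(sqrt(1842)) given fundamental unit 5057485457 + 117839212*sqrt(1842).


epsilon = 5057485457 + 117839212*sqrt(1842)
= 1.0115e+10
R = ln(1.0115e+10)
= 23.0373

23.0373


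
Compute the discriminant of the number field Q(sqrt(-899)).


For K = Q(sqrt(d)) with d squarefree: disc(K) = d if d = 1 mod 4, and disc(K) = 4d if d = 2 or 3 mod 4.
Here d = -899, and d mod 4 = 1.
d = 1 mod 4 (O_K = Z[(1+sqrt(d))/2]), so disc(K) = d = -899

-899


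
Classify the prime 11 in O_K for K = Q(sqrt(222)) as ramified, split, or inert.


K = Q(sqrt(222)). Since d mod 4 = 2, disc(K) = 888.
Check p | disc: 888 mod 11 = 8.
p does not divide disc. Compute Legendre symbol (d/p):
2^((11-1)/2) mod 11 = -1
(d/p) = -1, so p is inert: (p) stays prime with e=1, f=2, g=1.
Therefore p is inert.

inert


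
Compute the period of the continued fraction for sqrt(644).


Run the CF algorithm for sqrt(644).
a_0 = floor(sqrt(644)) = 25; set m_0=0, q_0=1.
Recurrence: m' = q*a - m,  q' = (d - m'^2)/q,  a' = floor((a_0 + m')/q').
  step 1: m=25, q=19, a=2
  step 2: m=13, q=25, a=1
  step 3: m=12, q=20, a=1
  step 4: m=8, q=29, a=1
  step 5: m=21, q=7, a=6
  step 6: m=21, q=29, a=1
  step 7: m=8, q=20, a=1
  step 8: m=12, q=25, a=1
  step 9: m=13, q=19, a=2
  step 10: m=25, q=1, a=50
a_10 = 2*a_0 = 50, so the period closes here.
sqrt(644) = [25; 2, 1, 1, 1, 6, 1, 1, 1, 2, 50]
Period length = 10

10


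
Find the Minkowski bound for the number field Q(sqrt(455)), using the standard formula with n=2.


d = 455, d mod 4 = 3, so disc(K) = 4d = 1820; |disc(K)| = 1820
Real quadratic field, so n = 2, s = r2 = 0, r1 = 2
M = (n!/n^n) * (4/pi)^s * sqrt(|disc(K)|) = (2!/2^2) * (4/pi)^0 * sqrt(1820)
= 0.5 * 1.000000 * 42.661458
= 21.3307

21.3307


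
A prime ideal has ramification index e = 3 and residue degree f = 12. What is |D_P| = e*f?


|D_P| = e * f
= 3 * 12
= 36

36


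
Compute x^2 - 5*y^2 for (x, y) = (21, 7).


x^2 - d*y^2
= 21^2 - 5*7^2
= 441 - 245
= 196

196


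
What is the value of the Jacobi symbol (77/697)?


Compute (77/697) via quadratic reciprocity:
  reciprocity: (77/697) -> +(697/77)
  reduce: (4/77)
  pull out 2: (2/77) = -1  (since 77 mod 8 = 5)
  pull out 2: (2/77) = -1  (since 77 mod 8 = 5)
  (1/77) = 1
Product of signs = 1

1


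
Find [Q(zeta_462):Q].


The degree equals Euler's totient phi(462).
462 = 2 * 3 * 7 * 11
phi(462) = 120

120


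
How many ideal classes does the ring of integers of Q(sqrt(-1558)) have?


K = Q(sqrt(-1558)). d mod 4 = 2, so D = disc(K) = 4d = -6232
h(K) equals the number of primitive reduced positive-definite forms (a, b, c) = a*x^2 + b*x*y + c*y^2 with b^2 - 4ac = D,
where reduced means |b| <= a <= c, with b >= 0 whenever |b| = a or a = c, and primitive means gcd(a, b, c) = 1.
Reduced forces 3a^2 <= |D| = 6232, so 1 <= a <= 45; b must have the parity of D, and c = (b^2 - D)/(4a) must be an integer >= a.
Enumerate a = 1..45, b in [-a, a]:
  a=1: (1, 0, 1558)  [1]
  a=2: (2, 0, 779)  [1]
  a=3..10: none
  a=11: (11, -4, 142), (11, 4, 142)  [2]
  a=12..18: none
  a=19: (19, 0, 82)  [1]
  a=20..21: none
  a=22: (22, -4, 71), (22, 4, 71)  [2]
  a=23: (23, -22, 73), (23, 22, 73)  [2]
  a=24..36: none
  a=37: (37, -24, 46), (37, 24, 46)  [2]
  a=38: (38, 0, 41)  [1]
  a=39..45: none
Total reduced forms: 1 + 1 + 2 + 1 + 2 + 2 + 2 + 1 = 12
h = 12

12


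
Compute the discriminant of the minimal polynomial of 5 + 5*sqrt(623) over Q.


The element 5 + 5*sqrt(623) has minimal polynomial:
x^2 - 10*x - 15550
Discriminant = (-10)^2 - 4*(-15550)
= 100 + 62200
= 62300

62300


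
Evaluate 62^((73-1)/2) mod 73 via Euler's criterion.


p = 73 is prime and the exponent is (p-1)/2 = 36, so by Euler's criterion 62^36 = (62/73) = +1 or -1 mod 73.
Compute by square-and-multiply:
  36 = 32 + 4 (binary 100100)
  Repeated squaring mod 73: 62^1 = 62, 62^2 = 48, 62^4 = 41, 62^8 = 2, 62^16 = 4, 62^32 = 16
  62^36 = 62^32 * 62^4 = 16 * 41 mod 73
    16 * 41 = 656 = 72 mod 73
  62^36 = 72 mod 73
Result 72 = p - 1 = -1 mod 73: 62 is a quadratic non-residue mod 73. As a residue in [0, p-1] the value is 72.
62^36 mod 73 = 72

72


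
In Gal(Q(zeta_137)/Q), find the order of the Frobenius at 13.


The Frobenius at p in Gal(Q(zeta_n)/Q) = (Z/nZ)* is the class of p, so its order is ord_137(13), the smallest k >= 1 with 13^k = 1 mod 137.
n = 137 = 137, phi(137) = 136; the order divides phi(n).
Divisors of 136: 1, 2, 4, 8, 17, 34, 68, 136
Repeated squaring mod 137: 13^1 = 13, 13^2 = 32, 13^4 = 65, 13^8 = 115, 13^16 = 73, 13^32 = 123, 13^64 = 59, 13^128 = 56
Test divisors in increasing order:
  k=1: 13^1 = 13 mod 137
  k=2: 13^2 = 32 mod 137
  k=4: 13^4 = 65 mod 137
  k=8: 13^8 = 115 mod 137
  k=17: 13^17 = 73 * 13 = 127 mod 137
  k=34: 13^34 = 123 * 32 = 100 mod 137
  k=68: 13^68 = 59 * 65 = 136 mod 137
  k=136: 13^136 = 56 * 115 = 1 mod 137  <- first divisor giving 1
Order = 136

136


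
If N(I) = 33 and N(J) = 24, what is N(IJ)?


N(IJ) = N(I) * N(J)
= 33 * 24
= 792

792


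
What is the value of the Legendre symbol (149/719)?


p = 719 is prime, so compute (149/719) with the reciprocity algorithm (Jacobi-symbol steps: pull out 2s via (2/n), flip via reciprocity, reduce):
  reciprocity: (149/719) -> +(719/149)
  reduce: (123/149)
  reciprocity: (123/149) -> +(149/123)
  reduce: (26/123)
  pull out 2: (2/123) = -1  (since 123 mod 8 = 3)
  reciprocity: (13/123) -> +(123/13)
  reduce: (6/13)
  pull out 2: (2/13) = -1  (since 13 mod 8 = 5)
  reciprocity: (3/13) -> +(13/3)
  reduce: (1/3)
  (1/3) = 1
Product of signs = 1
(149/719) = 1

1


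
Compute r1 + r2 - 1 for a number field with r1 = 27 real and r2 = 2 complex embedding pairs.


By Dirichlet's unit theorem:
rank = r1 + r2 - 1
= 27 + 2 - 1
= 28

28
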